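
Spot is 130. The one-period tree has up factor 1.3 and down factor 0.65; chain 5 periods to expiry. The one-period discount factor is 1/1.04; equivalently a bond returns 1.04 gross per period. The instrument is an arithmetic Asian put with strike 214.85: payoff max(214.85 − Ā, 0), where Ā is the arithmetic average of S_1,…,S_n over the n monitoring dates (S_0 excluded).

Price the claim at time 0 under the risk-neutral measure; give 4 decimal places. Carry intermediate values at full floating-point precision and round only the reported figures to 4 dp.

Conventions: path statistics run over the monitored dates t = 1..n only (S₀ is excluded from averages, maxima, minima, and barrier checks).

Set p* = 0.6000 (from d < R < u); the path-dependent value is the discounted p*-expectation over all price paths.
Enumerate all 2^5 = 32 price paths (U = up ×1.3, D = down ×0.65); each path with k up-moves has probability p*^k·(1−p*)^(5−k).
DDDDD: Ā=42.6832, payoff=172.1668, prob=0.010240
UDDDD: Ā=85.3663, payoff=129.4837, prob=0.015360
DUDDD: Ā=68.4663, payoff=146.3837, prob=0.015360
UUDDD: Ā=136.9327, payoff=77.9173, prob=0.023040
DDUDD: Ā=57.4813, payoff=157.3687, prob=0.015360
UDUDD: Ā=114.9627, payoff=99.8873, prob=0.023040
DUUDD: Ā=98.0627, payoff=116.7873, prob=0.023040
UUUDD: Ā=196.1253, payoff=18.7247, prob=0.034560
DDDUD: Ā=50.3411, payoff=164.5089, prob=0.015360
UDDUD: Ā=100.6822, payoff=114.1678, prob=0.023040
DUDUD: Ā=83.7822, payoff=131.0678, prob=0.023040
UUDUD: Ā=167.5643, payoff=47.2857, prob=0.034560
DDUUD: Ā=72.7972, payoff=142.0528, prob=0.023040
UDUUD: Ā=145.5943, payoff=69.2557, prob=0.034560
DUUUD: Ā=128.6943, payoff=86.1557, prob=0.034560
UUUUD: Ā=257.3887, payoff=0.0000, prob=0.051840
DDDDU: Ā=45.6999, payoff=169.1501, prob=0.015360
UDDDU: Ā=91.3998, payoff=123.4502, prob=0.023040
DUDDU: Ā=74.4998, payoff=140.3502, prob=0.023040
UUDDU: Ā=148.9997, payoff=65.8503, prob=0.034560
DDUDU: Ā=63.5148, payoff=151.3352, prob=0.023040
UDUDU: Ā=127.0297, payoff=87.8203, prob=0.034560
DUUDU: Ā=110.1297, payoff=104.7203, prob=0.034560
UUUDU: Ā=220.2594, payoff=0.0000, prob=0.051840
DDDUU: Ā=56.3746, payoff=158.4754, prob=0.023040
UDDUU: Ā=112.7492, payoff=102.1008, prob=0.034560
DUDUU: Ā=95.8492, payoff=119.0008, prob=0.034560
UUDUU: Ā=191.6984, payoff=23.1516, prob=0.051840
DDUUU: Ā=84.8642, payoff=129.9858, prob=0.034560
UDUUU: Ā=169.7284, payoff=45.1216, prob=0.051840
DUUUU: Ā=152.8284, payoff=62.0216, prob=0.051840
UUUUU: Ā=305.6568, payoff=0.0000, prob=0.077760
Price = Σ prob·payoff / R^5 = 77.939402 / 1.216653 = 64.0605

price = 64.0605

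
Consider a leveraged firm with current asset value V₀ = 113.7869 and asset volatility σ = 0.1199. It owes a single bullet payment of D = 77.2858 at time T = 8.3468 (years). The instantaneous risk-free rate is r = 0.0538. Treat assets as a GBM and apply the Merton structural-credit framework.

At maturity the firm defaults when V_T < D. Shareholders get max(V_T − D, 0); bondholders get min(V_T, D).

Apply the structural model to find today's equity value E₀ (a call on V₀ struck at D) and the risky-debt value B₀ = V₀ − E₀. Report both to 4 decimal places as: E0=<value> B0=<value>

E0=64.5279 B0=49.2590

Apply the equity-as-call identities (strike 77.2858, horizon 8.3468 years):
d₁ = [ln(V₀/D) + (r + σ²/2)T] / (σ√T)
   = [ln(113.7869/77.2858) + (0.0538 + 0.5·0.1199²)·8.3468] / (0.1199·√8.3468)
   = [0.386817 + 0.509055] / 0.346401 = 2.586227
d₂ = d₁ − σ√T = 2.586227 − 0.346401 = 2.239826
N(d₁) = 0.995148,  N(d₂) = 0.987449,  e^(−rT) = 0.638229
E₀ = V₀·N(d₁) − D·e^(−rT)·N(d₂)
   = 113.7869·0.995148 − 77.2858·0.638229·0.987449 = 64.527890
B₀ = V₀ − E₀ = 113.7869 − 64.527890 = 49.259010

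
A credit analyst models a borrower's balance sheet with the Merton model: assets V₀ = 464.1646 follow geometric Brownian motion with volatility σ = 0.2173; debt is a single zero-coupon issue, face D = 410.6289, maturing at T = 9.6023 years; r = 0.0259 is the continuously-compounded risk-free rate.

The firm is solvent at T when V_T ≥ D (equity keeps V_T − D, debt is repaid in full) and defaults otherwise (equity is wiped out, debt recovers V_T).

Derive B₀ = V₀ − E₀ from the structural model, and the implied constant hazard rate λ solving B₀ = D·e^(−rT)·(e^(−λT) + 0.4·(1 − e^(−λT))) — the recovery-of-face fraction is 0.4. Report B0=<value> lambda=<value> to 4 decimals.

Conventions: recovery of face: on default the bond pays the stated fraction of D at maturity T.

With assets at 464.1646 and a single debt payment of 410.6289 at 9.6023 years:
d₁ = [ln(V₀/D) + (r + σ²/2)T] / (σ√T)
   = [ln(464.1646/410.6289) + (0.0259 + 0.5·0.2173²)·9.6023] / (0.2173·√9.6023)
   = [0.122549 + 0.475406] / 0.673360 = 0.888018
d₂ = d₁ − σ√T = 0.888018 − 0.673360 = 0.214658
N(d₁) = 0.812734,  N(d₂) = 0.584983,  e^(−rT) = 0.779814
E₀ = V₀·N(d₁) − D·e^(−rT)·N(d₂)
   = 464.1646·0.812734 − 410.6289·0.779814·0.584983 = 189.922677
B₀ = V₀ − E₀ = 464.1646 − 189.922677 = 274.241923
e^(−λT) = (B₀·e^(rT)/D − 0.4)/(1 − 0.4) = (274.2419·1.282357/410.6289 − 0.4)/0.6 = 0.76072086
λ = −ln(0.76072086)/9.6023 = 0.028482

B0=274.2419 lambda=0.0285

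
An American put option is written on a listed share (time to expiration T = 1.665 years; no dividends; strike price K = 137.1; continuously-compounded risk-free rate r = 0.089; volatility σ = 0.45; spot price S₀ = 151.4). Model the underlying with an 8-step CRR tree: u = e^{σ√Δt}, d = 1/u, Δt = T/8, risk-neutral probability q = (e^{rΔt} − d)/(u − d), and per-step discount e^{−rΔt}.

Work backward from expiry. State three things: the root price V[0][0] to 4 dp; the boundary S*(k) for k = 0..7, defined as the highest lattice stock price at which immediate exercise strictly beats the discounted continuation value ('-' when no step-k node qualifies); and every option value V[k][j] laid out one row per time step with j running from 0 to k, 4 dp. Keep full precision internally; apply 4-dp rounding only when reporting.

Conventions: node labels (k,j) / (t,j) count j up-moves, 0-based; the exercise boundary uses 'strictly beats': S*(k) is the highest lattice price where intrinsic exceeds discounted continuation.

Δt=0.20813  u=1.22789  d=0.81441  q=0.49407  discount=0.98165
step 8 (expiry): payoffs max(K−S,0) = 107.8002 92.9247 70.4968 36.6823 0.0000 0.0000 0.0000 0.0000 0.0000
step 7: (k=7,j=0): S=35.9767, K−S=101.1233, hold=98.6071 ⇒ V=101.1233 exercise | (k=7,j=1): S=54.2422, K−S=82.8578, hold=80.3417 ⇒ V=82.8578 exercise | (k=7,j=2): S=81.7811, K−S=55.3189, hold=52.8028 ⇒ V=55.3189 exercise | (k=7,j=3): S=123.3014, K−S=13.7986, hold=18.2180 ⇒ V=18.2180 continue | (k=7,j=4): S=185.9018, K−S=0.0000, hold=0.0000 ⇒ V=0.0000 continue | (k=7,j=5): S=280.2845, K−S=0.0000, hold=0.0000 ⇒ V=0.0000 continue | (k=7,j=6): S=422.5854, K−S=0.0000, hold=0.0000 ⇒ V=0.0000 continue | (k=7,j=7): S=637.1327, K−S=0.0000, hold=0.0000 ⇒ V=0.0000 continue  boundary S*=81.7811
step 6: (k=6,j=0): S=44.1753, K−S=92.9247, hold=90.4085 ⇒ V=92.9247 exercise | (k=6,j=1): S=66.6032, K−S=70.4968, hold=67.9807 ⇒ V=70.4968 exercise | (k=6,j=2): S=100.4177, K−S=36.6823, hold=36.3096 ⇒ V=36.6823 exercise | (k=6,j=3): S=151.4000, K−S=0.0000, hold=9.0478 ⇒ V=9.0478 continue | (k=6,j=4): S=228.2660, K−S=0.0000, hold=0.0000 ⇒ V=0.0000 continue | (k=6,j=5): S=344.1571, K−S=0.0000, hold=0.0000 ⇒ V=0.0000 continue | (k=6,j=6): S=518.8863, K−S=0.0000, hold=0.0000 ⇒ V=0.0000 continue  boundary S*=100.4177
step 5: (k=5,j=0): S=54.2422, K−S=82.8578, hold=80.3417 ⇒ V=82.8578 exercise | (k=5,j=1): S=81.7811, K−S=55.3189, hold=52.8028 ⇒ V=55.3189 exercise | (k=5,j=2): S=123.3014, K−S=13.7986, hold=22.6062 ⇒ V=22.6062 continue | (k=5,j=3): S=185.9018, K−S=0.0000, hold=4.4935 ⇒ V=4.4935 continue | (k=5,j=4): S=280.2845, K−S=0.0000, hold=0.0000 ⇒ V=0.0000 continue | (k=5,j=5): S=422.5854, K−S=0.0000, hold=0.0000 ⇒ V=0.0000 continue  boundary S*=81.7811
step 4: (k=4,j=0): S=66.6032, K−S=70.4968, hold=67.9807 ⇒ V=70.4968 exercise | (k=4,j=1): S=100.4177, K−S=36.6823, hold=38.4379 ⇒ V=38.4379 continue | (k=4,j=2): S=151.4000, K−S=0.0000, hold=13.4066 ⇒ V=13.4066 continue | (k=4,j=3): S=228.2660, K−S=0.0000, hold=2.2317 ⇒ V=2.2317 continue | (k=4,j=4): S=344.1571, K−S=0.0000, hold=0.0000 ⇒ V=0.0000 continue  boundary S*=66.6032
step 3: (k=3,j=0): S=81.7811, K−S=55.3189, hold=53.6543 ⇒ V=55.3189 exercise | (k=3,j=1): S=123.3014, K−S=13.7986, hold=25.5922 ⇒ V=25.5922 continue | (k=3,j=2): S=185.9018, K−S=0.0000, hold=7.7407 ⇒ V=7.7407 continue | (k=3,j=3): S=280.2845, K−S=0.0000, hold=1.1083 ⇒ V=1.1083 continue  boundary S*=81.7811
step 2: (k=2,j=0): S=100.4177, K−S=36.6823, hold=39.8861 ⇒ V=39.8861 continue | (k=2,j=1): S=151.4000, K−S=0.0000, hold=16.4644 ⇒ V=16.4644 continue | (k=2,j=2): S=228.2660, K−S=0.0000, hold=4.3819 ⇒ V=4.3819 continue  boundary S*=-
step 1: (k=1,j=0): S=123.3014, K−S=13.7986, hold=27.7944 ⇒ V=27.7944 continue | (k=1,j=1): S=185.9018, K−S=0.0000, hold=10.3022 ⇒ V=10.3022 continue  boundary S*=-
step 0: (k=0,j=0): S=151.4000, K−S=0.0000, hold=18.8005 ⇒ V=18.8005 continue  boundary S*=-

price = 18.8005
boundary = - - - 81.7811 66.6032 81.7811 100.4177 81.7811
tree:
18.8005
27.7944 10.3022
39.8861 16.4644 4.3819
55.3189 25.5922 7.7407 1.1083
70.4968 38.4379 13.4066 2.2317 0.0000
82.8578 55.3189 22.6062 4.4935 0.0000 0.0000
92.9247 70.4968 36.6823 9.0478 0.0000 0.0000 0.0000
101.1233 82.8578 55.3189 18.2180 0.0000 0.0000 0.0000 0.0000
107.8002 92.9247 70.4968 36.6823 0.0000 0.0000 0.0000 0.0000 0.0000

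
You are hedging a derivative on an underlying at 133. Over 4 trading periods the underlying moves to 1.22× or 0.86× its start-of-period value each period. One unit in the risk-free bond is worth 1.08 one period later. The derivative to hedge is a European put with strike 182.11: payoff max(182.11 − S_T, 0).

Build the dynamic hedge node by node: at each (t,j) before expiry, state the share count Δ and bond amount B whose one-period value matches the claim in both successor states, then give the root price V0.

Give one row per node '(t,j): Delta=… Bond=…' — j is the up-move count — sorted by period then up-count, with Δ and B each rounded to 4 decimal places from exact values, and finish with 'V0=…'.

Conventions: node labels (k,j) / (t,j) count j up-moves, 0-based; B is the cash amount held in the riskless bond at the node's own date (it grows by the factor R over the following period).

(0,0): Delta=-0.4862 Bond=83.7321
(1,0): Delta=-0.8010 Bond=126.4439
(1,1): Delta=-0.3449 Bond=67.5132
(2,0): Delta=-1.0000 Bond=156.1300
(2,1): Delta=-0.7118 Bond=124.1054
(2,2): Delta=-0.1804 Bond=40.3380
(3,0): Delta=-1.0000 Bond=168.6204
(3,1): Delta=-1.0000 Bond=168.6204
(3,2): Delta=-0.5825 Bond=112.0243
(3,3): Delta=0.0000 Bond=0.0000
V0=19.0690

Under the risk-neutral measure, an up-move has probability p* = (R−d)/(u−d) = 0.6111 and values discount at R = 1.08.
Terminal payoffs: V(4,0)=109.3579, V(4,1)=78.9036, V(4,2)=35.7009, V(4,3)=0.0000, V(4,4)=0.0000
(3,0): S=84.5954. Δ = (V_up−V_dn)/(S_up−S_dn) = (78.9036−109.3579)/(103.2064−72.7521) = -1.0000. V = [p*·78.9036 + (1−p*)·109.3579]/1.08 = 84.0249. B = V − Δ·S = 168.6204.
(3,1): S=120.0075. Δ = (V_up−V_dn)/(S_up−S_dn) = (35.7009−78.9036)/(146.4091−103.2064) = -1.0000. V = [p*·35.7009 + (1−p*)·78.9036]/1.08 = 48.6129. B = V − Δ·S = 168.6204.
(3,2): S=170.2432. Δ = (V_up−V_dn)/(S_up−S_dn) = (0.0000−35.7009)/(207.6967−146.4091) = -0.5825. V = [p*·0.0000 + (1−p*)·35.7009]/1.08 = 12.8552. B = V − Δ·S = 112.0243.
(3,3): S=241.5078. Δ = (V_up−V_dn)/(S_up−S_dn) = (0.0000−0.0000)/(294.6395−207.6967) = 0.0000. V = [p*·0.0000 + (1−p*)·0.0000]/1.08 = 0.0000. B = V − Δ·S = 0.0000.
(2,0): S=98.3668. Δ = (V_up−V_dn)/(S_up−S_dn) = (48.6129−84.0249)/(120.0075−84.5954) = -1.0000. V = [p*·48.6129 + (1−p*)·84.0249]/1.08 = 57.7632. B = V − Δ·S = 156.1300.
(2,1): S=139.5436. Δ = (V_up−V_dn)/(S_up−S_dn) = (12.8552−48.6129)/(170.2432−120.0075) = -0.7118. V = [p*·12.8552 + (1−p*)·48.6129]/1.08 = 24.7787. B = V − Δ·S = 124.1054.
(2,2): S=197.9572. Δ = (V_up−V_dn)/(S_up−S_dn) = (0.0000−12.8552)/(241.5078−170.2432) = -0.1804. V = [p*·0.0000 + (1−p*)·12.8552]/1.08 = 4.6289. B = V − Δ·S = 40.3380.
(1,0): S=114.3800. Δ = (V_up−V_dn)/(S_up−S_dn) = (24.7787−57.7632)/(139.5436−98.3668) = -0.8010. V = [p*·24.7787 + (1−p*)·57.7632]/1.08 = 34.8204. B = V − Δ·S = 126.4439.
(1,1): S=162.2600. Δ = (V_up−V_dn)/(S_up−S_dn) = (4.6289−24.7787)/(197.9572−139.5436) = -0.3449. V = [p*·4.6289 + (1−p*)·24.7787]/1.08 = 11.5416. B = V − Δ·S = 67.5132.
(0,0): S=133.0000. Δ = (V_up−V_dn)/(S_up−S_dn) = (11.5416−34.8204)/(162.2600−114.3800) = -0.4862. V = [p*·11.5416 + (1−p*)·34.8204]/1.08 = 19.0690. B = V − Δ·S = 83.7321.
Check: Δ(0,0)·S0 + B(0,0) = 19.0690 = V0.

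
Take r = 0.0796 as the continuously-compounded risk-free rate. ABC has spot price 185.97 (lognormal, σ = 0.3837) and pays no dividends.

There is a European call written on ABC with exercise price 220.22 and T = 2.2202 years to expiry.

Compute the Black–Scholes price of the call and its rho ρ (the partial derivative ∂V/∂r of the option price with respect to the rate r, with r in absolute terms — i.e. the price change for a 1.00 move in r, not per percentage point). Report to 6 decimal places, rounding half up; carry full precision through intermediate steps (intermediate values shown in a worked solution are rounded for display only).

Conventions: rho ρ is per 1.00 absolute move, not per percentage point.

price = 42.401820
ρ = 160.880135

σ√T = 0.3837·√2.2202 = 0.571726
d₁ = (ln(S/K) + (r+σ²/2)T) / (σ√T) = (ln(185.97/220.22) + (0.0796+0.3837²/2)·2.2202) / 0.571726 = (-0.169042 + 0.340163) / 0.571726 = 0.299307
d₂ = d₁ − σ√T = 0.299307 − 0.571726 = -0.272419
e^{−rT} = 0.838008
N(d₁) = 0.617647,  N(d₂) = 0.392650
Call price V = S·N(d₁) − K·e^{−rT}·N(d₂) = 114.863821 − 72.462001 = 42.401820
ρ = K·T·e^{−rT}·N(d₂) = 160.880135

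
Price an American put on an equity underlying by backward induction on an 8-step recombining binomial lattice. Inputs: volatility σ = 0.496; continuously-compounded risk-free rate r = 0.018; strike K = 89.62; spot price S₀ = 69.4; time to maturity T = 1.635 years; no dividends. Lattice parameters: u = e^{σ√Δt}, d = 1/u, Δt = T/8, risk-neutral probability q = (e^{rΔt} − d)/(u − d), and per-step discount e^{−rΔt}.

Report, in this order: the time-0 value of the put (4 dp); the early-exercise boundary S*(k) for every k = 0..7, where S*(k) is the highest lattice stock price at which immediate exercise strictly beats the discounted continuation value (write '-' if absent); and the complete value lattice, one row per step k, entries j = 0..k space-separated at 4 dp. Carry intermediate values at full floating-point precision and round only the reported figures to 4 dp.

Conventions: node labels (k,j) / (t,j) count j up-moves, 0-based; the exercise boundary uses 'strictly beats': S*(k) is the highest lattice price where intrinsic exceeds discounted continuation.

price = 30.4248
boundary = - - - 35.4171 28.3029 35.4171 44.3195 55.4597
tree:
30.4248
38.0194 21.4772
46.1148 28.5272 13.1161
54.2029 36.6976 18.8669 6.2599
61.3171 45.5121 26.3240 9.9915 1.7926
67.0023 54.2029 35.3601 15.5976 3.2852 0.0000
71.5455 61.3171 45.3005 23.6124 6.0205 0.0000 0.0000
75.1761 67.0023 54.2029 34.1603 11.0333 0.0000 0.0000 0.0000
78.0775 71.5455 61.3171 45.3005 20.2200 0.0000 0.0000 0.0000 0.0000

params: Δt=0.20438 u=1.25136 d=0.79913 q=0.45233 e^(-rΔt)=0.99633
t_8 payoffs: 78.0775 71.5455 61.3171 45.3005 20.2200 0.0000 0.0000 0.0000 0.0000
t_7: node(7,0) S=14.4439 payoff=75.1761 vs cont=74.8470 → 75.1761 [stop]  node(7,1) S=22.6177 payoff=67.0023 vs cont=66.6732 → 67.0023 [stop]  node(7,2) S=35.4171 payoff=54.2029 vs cont=53.8738 → 54.2029 [stop]  node(7,3) S=55.4597 payoff=34.1603 vs cont=33.8313 → 34.1603 [stop]  node(7,4) S=86.8444 payoff=2.7756 vs cont=11.0333 → 11.0333 [wait]  node(7,5) S=135.9898 payoff=0.0000 vs cont=0.0000 → 0.0000 [wait]  node(7,6) S=212.9466 payoff=0.0000 vs cont=0.0000 → 0.0000 [wait]  node(7,7) S=333.4535 payoff=0.0000 vs cont=0.0000 → 0.0000 [wait]  ⇒ S*(7)=55.4597
t_6: node(6,0) S=18.0745 payoff=71.5455 vs cont=71.2164 → 71.5455 [stop]  node(6,1) S=28.3029 payoff=61.3171 vs cont=60.9881 → 61.3171 [stop]  node(6,2) S=44.3195 payoff=45.3005 vs cont=44.9714 → 45.3005 [stop]  node(6,3) S=69.4000 payoff=20.2200 vs cont=23.6124 → 23.6124 [wait]  node(6,4) S=108.6736 payoff=0.0000 vs cont=6.0205 → 6.0205 [wait]  node(6,5) S=170.1722 payoff=0.0000 vs cont=0.0000 → 0.0000 [wait]  node(6,6) S=266.4729 payoff=0.0000 vs cont=0.0000 → 0.0000 [wait]  ⇒ S*(6)=44.3195
t_5: node(5,0) S=22.6177 payoff=67.0023 vs cont=66.6732 → 67.0023 [stop]  node(5,1) S=35.4171 payoff=54.2029 vs cont=53.8738 → 54.2029 [stop]  node(5,2) S=55.4597 payoff=34.1603 vs cont=35.3601 → 35.3601 [wait]  node(5,3) S=86.8444 payoff=2.7756 vs cont=15.5976 → 15.5976 [wait]  node(5,4) S=135.9898 payoff=0.0000 vs cont=3.2852 → 3.2852 [wait]  node(5,5) S=212.9466 payoff=0.0000 vs cont=0.0000 → 0.0000 [wait]  ⇒ S*(5)=35.4171
t_4: node(4,0) S=28.3029 payoff=61.3171 vs cont=60.9881 → 61.3171 [stop]  node(4,1) S=44.3195 payoff=45.3005 vs cont=45.5121 → 45.5121 [wait]  node(4,2) S=69.4000 payoff=20.2200 vs cont=26.3240 → 26.3240 [wait]  node(4,3) S=108.6736 payoff=0.0000 vs cont=9.9915 → 9.9915 [wait]  node(4,4) S=170.1722 payoff=0.0000 vs cont=1.7926 → 1.7926 [wait]  ⇒ S*(4)=28.3029
t_3: node(3,0) S=35.4171 payoff=54.2029 vs cont=53.9692 → 54.2029 [stop]  node(3,1) S=55.4597 payoff=34.1603 vs cont=36.6976 → 36.6976 [wait]  node(3,2) S=86.8444 payoff=2.7756 vs cont=18.8669 → 18.8669 [wait]  node(3,3) S=135.9898 payoff=0.0000 vs cont=6.2599 → 6.2599 [wait]  ⇒ S*(3)=35.4171
t_2: node(2,0) S=44.3195 payoff=45.3005 vs cont=46.1148 → 46.1148 [wait]  node(2,1) S=69.4000 payoff=20.2200 vs cont=28.5272 → 28.5272 [wait]  node(2,2) S=108.6736 payoff=0.0000 vs cont=13.1161 → 13.1161 [wait]  ⇒ S*(2)=-
t_1: node(1,0) S=55.4597 payoff=34.1603 vs cont=38.0194 → 38.0194 [wait]  node(1,1) S=86.8444 payoff=2.7756 vs cont=21.4772 → 21.4772 [wait]  ⇒ S*(1)=-
t_0: node(0,0) S=69.4000 payoff=20.2200 vs cont=30.4248 → 30.4248 [wait]  ⇒ S*(0)=-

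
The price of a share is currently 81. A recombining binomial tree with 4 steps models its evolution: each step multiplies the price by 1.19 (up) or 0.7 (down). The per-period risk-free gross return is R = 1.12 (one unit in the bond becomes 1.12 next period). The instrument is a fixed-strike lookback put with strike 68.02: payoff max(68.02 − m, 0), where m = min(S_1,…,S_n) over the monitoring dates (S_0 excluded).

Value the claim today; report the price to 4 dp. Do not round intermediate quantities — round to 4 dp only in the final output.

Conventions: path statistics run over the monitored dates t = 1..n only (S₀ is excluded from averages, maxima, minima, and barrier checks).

price = 1.9257

No-arbitrage gives p* = (R−d)/(u−d) = 0.8571: enumerate every path, weight its payoff by its p*-probability, and discount by R^4.
Enumerate all 2^4 = 16 price paths (U = up ×1.19, D = down ×0.7); each path with k up-moves has probability p*^k·(1−p*)^(4−k).
DDDD: m=19.4481, payoff=48.5719, prob=0.000416
UDDD: m=33.0618, payoff=34.9582, prob=0.002499
DUDD: m=33.0618, payoff=34.9582, prob=0.002499
UUDD: m=56.2050, payoff=11.8150, prob=0.014994
DDUD: m=33.0618, payoff=34.9582, prob=0.002499
UDUD: m=56.2050, payoff=11.8150, prob=0.014994
DUUD: m=56.2050, payoff=11.8150, prob=0.014994
UUUD: m=95.5485, payoff=0.0000, prob=0.089963
DDDU: m=27.7830, payoff=40.2370, prob=0.002499
UDDU: m=47.2311, payoff=20.7889, prob=0.014994
DUDU: m=47.2311, payoff=20.7889, prob=0.014994
UUDU: m=80.2929, payoff=0.0000, prob=0.089963
DDUU: m=39.6900, payoff=28.3300, prob=0.014994
UDUU: m=67.4730, payoff=0.5470, prob=0.089963
DUUU: m=56.7000, payoff=11.3200, prob=0.089963
UUUU: m=96.3900, payoff=0.0000, prob=0.539775
Price = Σ prob·payoff / R^4 = 3.030077 / 1.573519 = 1.9257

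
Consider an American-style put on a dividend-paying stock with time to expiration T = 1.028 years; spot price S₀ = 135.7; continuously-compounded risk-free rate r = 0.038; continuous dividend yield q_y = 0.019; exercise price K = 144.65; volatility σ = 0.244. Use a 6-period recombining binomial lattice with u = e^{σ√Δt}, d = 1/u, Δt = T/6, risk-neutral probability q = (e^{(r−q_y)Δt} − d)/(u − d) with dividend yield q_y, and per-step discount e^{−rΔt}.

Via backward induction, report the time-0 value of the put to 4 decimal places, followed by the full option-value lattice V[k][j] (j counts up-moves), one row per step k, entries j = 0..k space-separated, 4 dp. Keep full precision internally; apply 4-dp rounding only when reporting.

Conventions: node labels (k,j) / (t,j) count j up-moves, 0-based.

price = 17.5462
tree:
17.5462
24.8683 10.1857
33.9694 15.7602 4.5397
44.4214 23.5814 7.8584 1.1582
54.0498 33.7697 13.3285 2.2898 0.0000
62.7533 44.4214 21.9860 4.5270 0.0000 0.0000
70.6207 54.0498 33.7697 8.9500 0.0000 0.0000 0.0000

params: Δt=0.17133 u=1.10627 d=0.90394 q=0.49089 e^(-rΔt)=0.99351
t_6 payoffs: 70.6207 54.0498 33.7697 8.9500 0.0000 0.0000 0.0000
k=5: node(5,0) S=81.8967 payoff=62.7533 vs cont=62.0807 → 62.7533 [stop]  node(5,1) S=100.2286 payoff=44.4214 vs cont=43.8084 → 44.4214 [stop]  node(5,2) S=122.6640 payoff=21.9860 vs cont=21.4459 → 21.9860 [stop]  node(5,3) S=150.1214 payoff=0.0000 vs cont=4.5270 → 4.5270 [wait]  node(5,4) S=183.7248 payoff=0.0000 vs cont=0.0000 → 0.0000 [wait]  node(5,5) S=224.8502 payoff=0.0000 vs cont=0.0000 → 0.0000 [wait]
k=4: node(4,0) S=90.6002 payoff=54.0498 vs cont=53.4055 → 54.0498 [stop]  node(4,1) S=110.8803 payoff=33.7697 vs cont=33.1913 → 33.7697 [stop]  node(4,2) S=135.7000 payoff=8.9500 vs cont=13.3285 → 13.3285 [wait]  node(4,3) S=166.0754 payoff=0.0000 vs cont=2.2898 → 2.2898 [wait]  node(4,4) S=203.2500 payoff=0.0000 vs cont=0.0000 → 0.0000 [wait]
k=3: node(3,0) S=100.2286 payoff=44.4214 vs cont=43.8084 → 44.4214 [stop]  node(3,1) S=122.6640 payoff=21.9860 vs cont=23.5814 → 23.5814 [wait]  node(3,2) S=150.1214 payoff=0.0000 vs cont=7.8584 → 7.8584 [wait]  node(3,3) S=183.7248 payoff=0.0000 vs cont=1.1582 → 1.1582 [wait]
k=2: node(2,0) S=110.8803 payoff=33.7697 vs cont=33.9694 → 33.9694 [wait]  node(2,1) S=135.7000 payoff=8.9500 vs cont=15.7602 → 15.7602 [wait]  node(2,2) S=166.0754 payoff=0.0000 vs cont=4.5397 → 4.5397 [wait]
k=1: node(1,0) S=122.6640 payoff=21.9860 vs cont=24.8683 → 24.8683 [wait]  node(1,1) S=150.1214 payoff=0.0000 vs cont=10.1857 → 10.1857 [wait]
k=0: node(0,0) S=135.7000 payoff=8.9500 vs cont=17.5462 → 17.5462 [wait]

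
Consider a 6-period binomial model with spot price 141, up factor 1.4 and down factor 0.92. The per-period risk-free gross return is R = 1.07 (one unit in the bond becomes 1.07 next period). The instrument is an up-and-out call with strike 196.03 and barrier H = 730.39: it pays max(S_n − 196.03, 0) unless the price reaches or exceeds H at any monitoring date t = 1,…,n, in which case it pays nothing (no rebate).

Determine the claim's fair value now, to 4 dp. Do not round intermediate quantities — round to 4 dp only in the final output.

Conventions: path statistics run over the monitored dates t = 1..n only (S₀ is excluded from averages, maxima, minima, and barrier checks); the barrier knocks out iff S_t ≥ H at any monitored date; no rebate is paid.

price = 29.5833

Under the martingale measure an up-move has probability p* = 0.3125; value the claim as the probability-weighted average of per-path payoffs, discounted 6 periods at R = 1.07.
Enumerate all 2^6 = 64 price paths (U = up ×1.4, D = down ×0.92); each path with k up-moves has probability p*^k·(1−p*)^(6−k).
DDDDDD: M=129.7200, payoff=0.0000, prob=0.105593
UDDDDD: M=197.4000, payoff=0.0000, prob=0.047997
DUDDDD: M=181.6080, payoff=0.0000, prob=0.047997
UUDDDD: M=276.3600, payoff=1.9524, prob=0.021817
DDUDDD: M=167.0794, payoff=0.0000, prob=0.047997
UDUDDD: M=254.2512, payoff=1.9524, prob=0.021817
DUUDDD: M=254.2512, payoff=1.9524, prob=0.021817
UUUDDD: M=386.9040, payoff=105.2475, prob=0.009917
DDDUDD: M=153.7130, payoff=0.0000, prob=0.047997
UDDUDD: M=233.9111, payoff=1.9524, prob=0.021817
DUDUDD: M=233.9111, payoff=1.9524, prob=0.021817
UUDUDD: M=355.9517, payoff=105.2475, prob=0.009917
DDUUDD: M=233.9111, payoff=1.9524, prob=0.021817
UDUUDD: M=355.9517, payoff=105.2475, prob=0.009917
DUUUDD: M=355.9517, payoff=105.2475, prob=0.009917
UUUUDD: M=541.6656, payoff=262.4358, prob=0.004508
DDDDUD: M=141.4160, payoff=0.0000, prob=0.047997
UDDDUD: M=215.1982, payoff=1.9524, prob=0.021817
DUDDUD: M=215.1982, payoff=1.9524, prob=0.021817
UUDDUD: M=327.4755, payoff=105.2475, prob=0.009917
DDUDUD: M=215.1982, payoff=1.9524, prob=0.021817
UDUDUD: M=327.4755, payoff=105.2475, prob=0.009917
DUUDUD: M=327.4755, payoff=105.2475, prob=0.009917
UUUDUD: M=498.3324, payoff=262.4358, prob=0.004508
DDDUUD: M=215.1982, payoff=1.9524, prob=0.021817
UDDUUD: M=327.4755, payoff=105.2475, prob=0.009917
DUDUUD: M=327.4755, payoff=105.2475, prob=0.009917
UUDUUD: M=498.3324, payoff=262.4358, prob=0.004508
DDUUUD: M=327.4755, payoff=105.2475, prob=0.009917
UDUUUD: M=498.3324, payoff=262.4358, prob=0.004508
DUUUUD: M=498.3324, payoff=262.4358, prob=0.004508
UUUUUD: M=758.3318, payoff=0.0000, prob=0.002049
DDDDDU: M=130.1027, payoff=0.0000, prob=0.047997
UDDDDU: M=197.9824, payoff=1.9524, prob=0.021817
DUDDDU: M=197.9824, payoff=1.9524, prob=0.021817
UUDDDU: M=301.2775, payoff=105.2475, prob=0.009917
DDUDDU: M=197.9824, payoff=1.9524, prob=0.021817
UDUDDU: M=301.2775, payoff=105.2475, prob=0.009917
DUUDDU: M=301.2775, payoff=105.2475, prob=0.009917
UUUDDU: M=458.4658, payoff=262.4358, prob=0.004508
DDDUDU: M=197.9824, payoff=1.9524, prob=0.021817
UDDUDU: M=301.2775, payoff=105.2475, prob=0.009917
DUDUDU: M=301.2775, payoff=105.2475, prob=0.009917
UUDUDU: M=458.4658, payoff=262.4358, prob=0.004508
DDUUDU: M=301.2775, payoff=105.2475, prob=0.009917
UDUUDU: M=458.4658, payoff=262.4358, prob=0.004508
DUUUDU: M=458.4658, payoff=262.4358, prob=0.004508
UUUUDU: M=697.6653, payoff=501.6353, prob=0.002049
DDDDUU: M=197.9824, payoff=1.9524, prob=0.021817
UDDDUU: M=301.2775, payoff=105.2475, prob=0.009917
DUDDUU: M=301.2775, payoff=105.2475, prob=0.009917
UUDDUU: M=458.4658, payoff=262.4358, prob=0.004508
DDUDUU: M=301.2775, payoff=105.2475, prob=0.009917
UDUDUU: M=458.4658, payoff=262.4358, prob=0.004508
DUUDUU: M=458.4658, payoff=262.4358, prob=0.004508
UUUDUU: M=697.6653, payoff=501.6353, prob=0.002049
DDDUUU: M=301.2775, payoff=105.2475, prob=0.009917
UDDUUU: M=458.4658, payoff=262.4358, prob=0.004508
DUDUUU: M=458.4658, payoff=262.4358, prob=0.004508
UUDUUU: M=697.6653, payoff=501.6353, prob=0.002049
DDUUUU: M=458.4658, payoff=262.4358, prob=0.004508
UDUUUU: M=697.6653, payoff=501.6353, prob=0.002049
DUUUUU: M=697.6653, payoff=501.6353, prob=0.002049
UUUUUU: M=1061.6646, payoff=0.0000, prob=0.000931
Price = Σ prob·payoff / R^6 = 44.396483 / 1.500730 = 29.5833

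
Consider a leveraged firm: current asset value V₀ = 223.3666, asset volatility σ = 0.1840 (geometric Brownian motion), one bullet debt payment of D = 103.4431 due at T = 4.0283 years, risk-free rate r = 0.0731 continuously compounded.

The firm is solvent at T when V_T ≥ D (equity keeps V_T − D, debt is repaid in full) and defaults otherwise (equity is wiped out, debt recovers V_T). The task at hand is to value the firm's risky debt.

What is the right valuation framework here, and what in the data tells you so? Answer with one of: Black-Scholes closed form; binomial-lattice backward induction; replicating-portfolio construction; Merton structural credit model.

Key observation: the asked-for credit quantity lives on the firm's capital structure — asset value, asset volatility, debt face 103.4431 — which is the structural model's domain.

framework: Merton structural credit model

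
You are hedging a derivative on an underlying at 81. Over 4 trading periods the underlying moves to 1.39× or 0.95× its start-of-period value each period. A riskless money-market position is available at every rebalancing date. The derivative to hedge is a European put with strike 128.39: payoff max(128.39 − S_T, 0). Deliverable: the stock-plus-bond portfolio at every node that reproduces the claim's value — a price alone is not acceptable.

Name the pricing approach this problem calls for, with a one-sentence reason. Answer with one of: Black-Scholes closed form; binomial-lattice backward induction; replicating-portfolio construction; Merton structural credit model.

framework: replicating-portfolio construction

Key observation: a price alone would not answer the question — the per-node share/bond construction on the spot-81, 1.39/0.95 tree is required, and only the replicating-portfolio method yields it.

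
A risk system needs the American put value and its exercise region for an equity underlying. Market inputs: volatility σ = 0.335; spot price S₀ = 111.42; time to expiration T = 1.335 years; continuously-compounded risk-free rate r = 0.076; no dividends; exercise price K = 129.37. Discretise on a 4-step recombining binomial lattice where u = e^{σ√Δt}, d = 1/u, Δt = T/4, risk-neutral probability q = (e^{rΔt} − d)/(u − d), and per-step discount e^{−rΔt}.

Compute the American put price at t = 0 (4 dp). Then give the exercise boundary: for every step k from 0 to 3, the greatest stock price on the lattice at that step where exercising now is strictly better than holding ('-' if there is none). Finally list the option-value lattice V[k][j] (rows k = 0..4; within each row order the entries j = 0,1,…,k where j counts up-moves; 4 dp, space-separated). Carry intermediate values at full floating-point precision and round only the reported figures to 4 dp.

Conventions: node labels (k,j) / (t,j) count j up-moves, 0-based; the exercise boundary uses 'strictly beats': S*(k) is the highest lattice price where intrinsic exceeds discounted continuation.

price = 23.8714
boundary = - 91.8148 75.6593 91.8148
tree:
23.8714
37.5552 12.3091
53.7107 21.9185 3.9685
67.0235 37.5552 8.4400 0.0000
77.9938 53.7107 17.9500 0.0000 0.0000

Δt=0.33375, u=1.21353, d=0.82404, q=0.51772, disc=e^(-rΔt)=0.97495
k=4 terminal: V=max(K-S,0) → 77.9938 53.7107 17.9500 0.0000 0.0000
k=3: j=0 S=62.3465 intr=67.0235 cont=63.7833 V=67.0235[EX]; j=1 S=91.8148 intr=37.5552 cont=34.3150 V=37.5552[EX]; j=2 S=135.2115 intr=0.0000 cont=8.4400 V=8.4400[hold]; j=3 S=199.1197 intr=0.0000 cont=0.0000 V=0.0000[hold]  S*(3)=91.8148
k=2: j=0 S=75.6593 intr=53.7107 cont=50.4705 V=53.7107[EX]; j=1 S=111.4200 intr=17.9500 cont=21.9185 V=21.9185[hold]; j=2 S=164.0831 intr=0.0000 cont=3.9685 V=3.9685[hold]  S*(2)=75.6593
k=1: j=0 S=91.8148 intr=37.5552 cont=36.3181 V=37.5552[EX]; j=1 S=135.2115 intr=0.0000 cont=12.3091 V=12.3091[hold]  S*(1)=91.8148
k=0: j=0 S=111.4200 intr=17.9500 cont=23.8714 V=23.8714[hold]  S*(0)=-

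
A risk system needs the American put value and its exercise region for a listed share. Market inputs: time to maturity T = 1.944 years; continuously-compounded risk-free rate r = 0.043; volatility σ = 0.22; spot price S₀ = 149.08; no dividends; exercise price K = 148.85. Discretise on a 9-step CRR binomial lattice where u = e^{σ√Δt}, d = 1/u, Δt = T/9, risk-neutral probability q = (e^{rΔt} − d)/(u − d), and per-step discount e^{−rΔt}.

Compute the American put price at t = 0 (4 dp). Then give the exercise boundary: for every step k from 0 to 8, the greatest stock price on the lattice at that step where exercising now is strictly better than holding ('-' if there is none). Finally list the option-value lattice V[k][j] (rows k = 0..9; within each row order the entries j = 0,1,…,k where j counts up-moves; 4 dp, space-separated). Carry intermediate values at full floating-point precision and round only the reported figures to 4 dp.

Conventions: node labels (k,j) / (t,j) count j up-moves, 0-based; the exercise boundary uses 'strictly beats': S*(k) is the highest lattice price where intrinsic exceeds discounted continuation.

Δt=0.21600  u=1.10766  d=0.90281  q=0.52001  discount=0.99076
step 9 (expiry): payoffs max(K−S,0) = 89.4519 75.9743 59.4385 39.1507 14.2596 0.0000 0.0000 0.0000 0.0000 0.0000
step 8: (k=8,j=0): S=65.7927, K−S=83.0573, hold=81.6812 ⇒ V=83.0573 exercise | (k=8,j=1): S=80.7213, K−S=68.1287, hold=66.7526 ⇒ V=68.1287 exercise | (k=8,j=2): S=99.0372, K−S=49.8128, hold=48.4366 ⇒ V=49.8128 exercise | (k=8,j=3): S=121.5091, K−S=27.3409, hold=25.9647 ⇒ V=27.3409 exercise | (k=8,j=4): S=149.0800, K−S=0.0000, hold=6.7811 ⇒ V=6.7811 continue | (k=8,j=5): S=182.9068, K−S=0.0000, hold=0.0000 ⇒ V=0.0000 continue | (k=8,j=6): S=224.4090, K−S=0.0000, hold=0.0000 ⇒ V=0.0000 continue | (k=8,j=7): S=275.3281, K−S=0.0000, hold=0.0000 ⇒ V=0.0000 continue | (k=8,j=8): S=337.8011, K−S=0.0000, hold=0.0000 ⇒ V=0.0000 continue  boundary S*=121.5091
step 7: (k=7,j=0): S=72.8757, K−S=75.9743, hold=74.5981 ⇒ V=75.9743 exercise | (k=7,j=1): S=89.4115, K−S=59.4385, hold=58.0624 ⇒ V=59.4385 exercise | (k=7,j=2): S=109.6993, K−S=39.1507, hold=37.7746 ⇒ V=39.1507 exercise | (k=7,j=3): S=134.5904, K−S=14.2596, hold=16.4956 ⇒ V=16.4956 continue | (k=7,j=4): S=165.1295, K−S=0.0000, hold=3.2248 ⇒ V=3.2248 continue | (k=7,j=5): S=202.5979, K−S=0.0000, hold=0.0000 ⇒ V=0.0000 continue | (k=7,j=6): S=248.5681, K−S=0.0000, hold=0.0000 ⇒ V=0.0000 continue | (k=7,j=7): S=304.9691, K−S=0.0000, hold=0.0000 ⇒ V=0.0000 continue  boundary S*=109.6993
step 6: (k=6,j=0): S=80.7213, K−S=68.1287, hold=66.7526 ⇒ V=68.1287 exercise | (k=6,j=1): S=99.0372, K−S=49.8128, hold=48.4366 ⇒ V=49.8128 exercise | (k=6,j=2): S=121.5091, K−S=27.3409, hold=27.1168 ⇒ V=27.3409 exercise | (k=6,j=3): S=149.0800, K−S=0.0000, hold=9.5059 ⇒ V=9.5059 continue | (k=6,j=4): S=182.9068, K−S=0.0000, hold=1.5335 ⇒ V=1.5335 continue | (k=6,j=5): S=224.4090, K−S=0.0000, hold=0.0000 ⇒ V=0.0000 continue | (k=6,j=6): S=275.3281, K−S=0.0000, hold=0.0000 ⇒ V=0.0000 continue  boundary S*=121.5091
step 5: (k=5,j=0): S=89.4115, K−S=59.4385, hold=58.0624 ⇒ V=59.4385 exercise | (k=5,j=1): S=109.6993, K−S=39.1507, hold=37.7746 ⇒ V=39.1507 exercise | (k=5,j=2): S=134.5904, K−S=14.2596, hold=17.8994 ⇒ V=17.8994 continue | (k=5,j=3): S=165.1295, K−S=0.0000, hold=5.3106 ⇒ V=5.3106 continue | (k=5,j=4): S=202.5979, K−S=0.0000, hold=0.7293 ⇒ V=0.7293 continue | (k=5,j=5): S=248.5681, K−S=0.0000, hold=0.0000 ⇒ V=0.0000 continue  boundary S*=109.6993
step 4: (k=4,j=0): S=99.0372, K−S=49.8128, hold=48.4366 ⇒ V=49.8128 exercise | (k=4,j=1): S=121.5091, K−S=27.3409, hold=27.8400 ⇒ V=27.8400 continue | (k=4,j=2): S=149.0800, K−S=0.0000, hold=11.2481 ⇒ V=11.2481 continue | (k=4,j=3): S=182.9068, K−S=0.0000, hold=2.9012 ⇒ V=2.9012 continue | (k=4,j=4): S=224.4090, K−S=0.0000, hold=0.3468 ⇒ V=0.3468 continue  boundary S*=99.0372
step 3: (k=3,j=0): S=109.6993, K−S=39.1507, hold=38.0318 ⇒ V=39.1507 exercise | (k=3,j=1): S=134.5904, K−S=14.2596, hold=19.0344 ⇒ V=19.0344 continue | (k=3,j=2): S=165.1295, K−S=0.0000, hold=6.8438 ⇒ V=6.8438 continue | (k=3,j=3): S=202.5979, K−S=0.0000, hold=1.5583 ⇒ V=1.5583 continue  boundary S*=109.6993
step 2: (k=2,j=0): S=121.5091, K−S=27.3409, hold=28.4248 ⇒ V=28.4248 continue | (k=2,j=1): S=149.0800, K−S=0.0000, hold=12.5778 ⇒ V=12.5778 continue | (k=2,j=2): S=182.9068, K−S=0.0000, hold=4.0574 ⇒ V=4.0574 continue  boundary S*=-
step 1: (k=1,j=0): S=134.5904, K−S=14.2596, hold=19.9975 ⇒ V=19.9975 continue | (k=1,j=1): S=165.1295, K−S=0.0000, hold=8.0718 ⇒ V=8.0718 continue  boundary S*=-
step 0: (k=0,j=0): S=149.0800, K−S=0.0000, hold=13.6684 ⇒ V=13.6684 continue  boundary S*=-

price = 13.6684
boundary = - - - 109.6993 99.0372 109.6993 121.5091 109.6993 121.5091
tree:
13.6684
19.9975 8.0718
28.4248 12.5778 4.0574
39.1507 19.0344 6.8438 1.5583
49.8128 27.8400 11.2481 2.9012 0.3468
59.4385 39.1507 17.8994 5.3106 0.7293 0.0000
68.1287 49.8128 27.3409 9.5059 1.5335 0.0000 0.0000
75.9743 59.4385 39.1507 16.4956 3.2248 0.0000 0.0000 0.0000
83.0573 68.1287 49.8128 27.3409 6.7811 0.0000 0.0000 0.0000 0.0000
89.4519 75.9743 59.4385 39.1507 14.2596 0.0000 0.0000 0.0000 0.0000 0.0000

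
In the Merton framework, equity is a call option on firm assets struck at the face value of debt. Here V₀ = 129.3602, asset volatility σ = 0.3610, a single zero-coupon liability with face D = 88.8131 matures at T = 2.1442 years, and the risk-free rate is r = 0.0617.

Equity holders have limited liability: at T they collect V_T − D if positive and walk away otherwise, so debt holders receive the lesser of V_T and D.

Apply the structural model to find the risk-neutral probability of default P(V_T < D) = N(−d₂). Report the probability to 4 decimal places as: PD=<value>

PD=0.2428

Equity is a call on the firm's assets struck at D = 88.8131:
d₁ = [ln(V₀/D) + (r + σ²/2)T] / (σ√T)
   = [ln(129.3602/88.8131) + (0.0617 + 0.5·0.3610²)·2.1442] / (0.3610·√2.1442)
   = [0.376067 + 0.272014] / 0.528615 = 1.225997
d₂ = d₁ − σ√T = 1.225997 − 0.528615 = 0.697381
risk-neutral PD = N(−d₂) = N(-0.697381) = 0.242782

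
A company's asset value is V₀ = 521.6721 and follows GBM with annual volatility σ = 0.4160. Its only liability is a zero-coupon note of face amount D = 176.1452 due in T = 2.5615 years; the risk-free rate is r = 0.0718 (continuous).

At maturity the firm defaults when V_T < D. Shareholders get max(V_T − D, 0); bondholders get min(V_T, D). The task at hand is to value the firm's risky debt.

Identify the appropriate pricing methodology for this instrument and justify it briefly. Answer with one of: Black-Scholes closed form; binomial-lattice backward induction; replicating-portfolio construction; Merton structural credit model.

Key observation: assets follow a GBM and default happens iff V_T < 176.1452; valuing claims on that split (equity as a call, risky debt as the residual) is the structural model's definition.

framework: Merton structural credit model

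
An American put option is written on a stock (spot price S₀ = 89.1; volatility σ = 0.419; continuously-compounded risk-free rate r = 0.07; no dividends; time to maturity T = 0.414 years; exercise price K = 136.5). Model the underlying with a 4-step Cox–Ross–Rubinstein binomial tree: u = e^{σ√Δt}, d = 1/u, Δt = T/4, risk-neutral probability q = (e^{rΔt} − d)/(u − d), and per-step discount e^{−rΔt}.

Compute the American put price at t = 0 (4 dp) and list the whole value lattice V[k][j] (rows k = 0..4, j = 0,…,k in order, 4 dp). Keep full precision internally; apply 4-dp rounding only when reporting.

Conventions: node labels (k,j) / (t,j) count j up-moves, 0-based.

Δt=0.10350, u=1.14431, d=0.87389, q=0.49324, disc=e^(-rΔt)=0.99278
k=4 terminal: V=max(K-S,0) → 84.5352 68.4554 47.4000 19.8293 0.0000
k=3: j=0 S=59.4636 intr=77.0364 cont=76.0510 V=77.0364[EX]; j=1 S=77.8638 intr=58.6362 cont=57.6508 V=58.6362[EX]; j=2 S=101.9577 intr=34.5423 cont=33.5570 V=34.5423[EX]; j=3 S=133.5070 intr=2.9930 cont=9.9761 V=9.9761[hold]
k=2: j=0 S=68.0446 intr=68.4554 cont=67.4701 V=68.4554[EX]; j=1 S=89.1000 intr=47.4000 cont=46.4146 V=47.4000[EX]; j=2 S=116.6707 intr=19.8293 cont=22.2634 V=22.2634[hold]
k=1: j=0 S=77.8638 intr=58.6362 cont=57.6508 V=58.6362[EX]; j=1 S=101.9577 intr=34.5423 cont=34.7489 V=34.7489[hold]
k=0: j=0 S=89.1000 intr=47.4000 cont=46.5158 V=47.4000[EX]

price = 47.4000
tree:
47.4000
58.6362 34.7489
68.4554 47.4000 22.2634
77.0364 58.6362 34.5423 9.9761
84.5352 68.4554 47.4000 19.8293 0.0000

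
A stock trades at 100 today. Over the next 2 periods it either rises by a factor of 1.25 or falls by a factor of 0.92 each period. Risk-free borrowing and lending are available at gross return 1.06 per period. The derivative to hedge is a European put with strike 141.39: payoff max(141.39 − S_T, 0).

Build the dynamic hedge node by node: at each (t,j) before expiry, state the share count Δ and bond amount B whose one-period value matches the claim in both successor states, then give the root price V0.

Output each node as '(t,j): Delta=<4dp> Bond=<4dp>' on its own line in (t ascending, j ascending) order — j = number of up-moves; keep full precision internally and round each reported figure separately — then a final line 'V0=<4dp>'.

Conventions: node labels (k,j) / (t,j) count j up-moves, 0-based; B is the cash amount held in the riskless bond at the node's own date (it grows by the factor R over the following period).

Since d<R<u, set p* = (R−d)/(u−d) = 0.4242; price each node as the discounted p*-expectation of its children.
Expiry values: V(2,0)=56.7500, V(2,1)=26.3900, V(2,2)=0.0000
(1,0): S=92.0000. Δ = (V_up−V_dn)/(S_up−S_dn) = (26.3900−56.7500)/(115.0000−84.6400) = -1.0000. V = [p*·26.3900 + (1−p*)·56.7500]/1.06 = 41.3868. B = V − Δ·S = 133.3868.
(1,1): S=125.0000. Δ = (V_up−V_dn)/(S_up−S_dn) = (0.0000−26.3900)/(156.2500−115.0000) = -0.6398. V = [p*·0.0000 + (1−p*)·26.3900]/1.06 = 14.3342. B = V − Δ·S = 94.3039.
(0,0): S=100.0000. Δ = (V_up−V_dn)/(S_up−S_dn) = (14.3342−41.3868)/(125.0000−92.0000) = -0.8198. V = [p*·14.3342 + (1−p*)·41.3868]/1.06 = 28.2169. B = V − Δ·S = 110.1945.
Check: Δ(0,0)·S0 + B(0,0) = 28.2169 = V0.

(0,0): Delta=-0.8198 Bond=110.1945
(1,0): Delta=-1.0000 Bond=133.3868
(1,1): Delta=-0.6398 Bond=94.3039
V0=28.2169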